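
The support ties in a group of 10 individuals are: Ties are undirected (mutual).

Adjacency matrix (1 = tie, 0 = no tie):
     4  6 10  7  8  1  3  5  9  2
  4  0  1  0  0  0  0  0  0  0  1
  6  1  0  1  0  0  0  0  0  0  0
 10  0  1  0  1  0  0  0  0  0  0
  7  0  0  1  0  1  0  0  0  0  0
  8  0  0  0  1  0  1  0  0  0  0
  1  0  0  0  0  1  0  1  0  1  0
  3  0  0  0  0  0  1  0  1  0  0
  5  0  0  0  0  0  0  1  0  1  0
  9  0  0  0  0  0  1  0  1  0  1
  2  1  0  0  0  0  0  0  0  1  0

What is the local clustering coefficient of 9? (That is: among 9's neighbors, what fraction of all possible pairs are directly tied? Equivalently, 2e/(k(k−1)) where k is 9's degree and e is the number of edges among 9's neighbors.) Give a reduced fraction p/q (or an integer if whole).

0

9's neighbors: 1, 2, and 5 (k = 3).
Possible neighbor pairs: C(3,2) = 3. Edges among them: none → e = 0.
Clustering(9) = 0/3 = 0.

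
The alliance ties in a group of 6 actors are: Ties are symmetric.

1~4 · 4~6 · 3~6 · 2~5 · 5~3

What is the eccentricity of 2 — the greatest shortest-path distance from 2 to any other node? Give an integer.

5

Distances from 2: 1:5, 3:2, 4:4, 5:1, 6:3.
The largest is 5 (to 1), so the eccentricity of 2 is 5.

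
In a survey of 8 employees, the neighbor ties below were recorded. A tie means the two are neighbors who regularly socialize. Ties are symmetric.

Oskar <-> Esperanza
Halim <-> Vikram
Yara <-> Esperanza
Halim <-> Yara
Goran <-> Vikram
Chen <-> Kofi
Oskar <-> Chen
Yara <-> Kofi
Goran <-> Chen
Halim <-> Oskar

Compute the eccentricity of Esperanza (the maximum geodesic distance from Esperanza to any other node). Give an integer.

3

Distances from Esperanza: Chen:2, Goran:3, Halim:2, Kofi:2, Oskar:1, Vikram:3, Yara:1.
The largest is 3 (to Vikram and Goran), so the eccentricity of Esperanza is 3.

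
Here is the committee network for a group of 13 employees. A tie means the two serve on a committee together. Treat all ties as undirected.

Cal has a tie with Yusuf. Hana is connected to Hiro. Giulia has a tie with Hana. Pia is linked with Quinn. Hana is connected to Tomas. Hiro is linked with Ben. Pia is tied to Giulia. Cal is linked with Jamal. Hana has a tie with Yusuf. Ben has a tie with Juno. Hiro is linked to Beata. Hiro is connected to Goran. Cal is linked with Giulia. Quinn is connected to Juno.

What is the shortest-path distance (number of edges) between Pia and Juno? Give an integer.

2

One shortest route is Pia – Quinn – Juno, which uses 2 edges, and Pia and Juno are not directly tied, so nothing shorter exists. So d(Pia,Juno) = 2.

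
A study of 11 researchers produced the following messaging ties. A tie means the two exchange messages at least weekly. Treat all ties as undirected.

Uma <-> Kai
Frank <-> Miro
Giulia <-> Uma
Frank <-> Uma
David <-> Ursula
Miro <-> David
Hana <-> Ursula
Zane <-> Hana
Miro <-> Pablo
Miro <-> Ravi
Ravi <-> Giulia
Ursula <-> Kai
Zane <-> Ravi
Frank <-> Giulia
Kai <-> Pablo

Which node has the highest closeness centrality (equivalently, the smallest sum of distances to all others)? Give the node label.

Miro

Farness (sum of distances to all others) for each node — David:21, Frank:21, Giulia:21, Hana:24, Kai:19, Miro:17, Pablo:21, Ravi:19, Uma:20, Ursula:20, Zane:23.
The smallest farness is 17, for Miro, so Miro has the highest closeness.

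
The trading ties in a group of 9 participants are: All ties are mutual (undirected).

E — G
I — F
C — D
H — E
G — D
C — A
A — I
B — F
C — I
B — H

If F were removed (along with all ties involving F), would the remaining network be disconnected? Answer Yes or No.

No

Even without F, every remaining node can still reach every other (the residual graph is connected), so F is not a cut vertex.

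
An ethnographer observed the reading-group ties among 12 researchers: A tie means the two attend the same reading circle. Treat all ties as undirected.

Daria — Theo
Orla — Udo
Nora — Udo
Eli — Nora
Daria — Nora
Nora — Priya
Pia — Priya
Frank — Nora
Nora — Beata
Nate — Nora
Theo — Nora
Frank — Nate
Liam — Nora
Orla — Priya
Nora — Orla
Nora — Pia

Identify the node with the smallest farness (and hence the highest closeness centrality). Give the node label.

Farness (sum of distances to all others) for each node — Beata:21, Daria:20, Eli:21, Frank:20, Liam:21, Nate:20, Nora:11, Orla:19, Pia:20, Priya:19, Theo:20, Udo:20.
The smallest farness is 11, for Nora, so Nora has the highest closeness.

Nora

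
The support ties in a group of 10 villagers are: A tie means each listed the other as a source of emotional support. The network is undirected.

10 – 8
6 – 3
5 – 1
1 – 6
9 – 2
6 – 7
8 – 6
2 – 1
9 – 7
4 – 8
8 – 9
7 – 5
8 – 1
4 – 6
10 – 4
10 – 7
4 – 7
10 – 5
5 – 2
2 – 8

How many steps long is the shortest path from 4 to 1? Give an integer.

2

One shortest route is 4 – 6 – 1, which uses 2 edges, and 4 and 1 are not directly tied, so nothing shorter exists. So d(4,1) = 2.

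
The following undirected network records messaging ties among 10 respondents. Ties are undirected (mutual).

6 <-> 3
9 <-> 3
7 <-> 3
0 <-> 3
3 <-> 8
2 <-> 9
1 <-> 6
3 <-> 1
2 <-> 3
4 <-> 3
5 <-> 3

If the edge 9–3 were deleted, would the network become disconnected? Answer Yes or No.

No

Even without that edge, 9 still reaches 3 via 9 – 2 – 3, so the network stays connected. Not a bridge.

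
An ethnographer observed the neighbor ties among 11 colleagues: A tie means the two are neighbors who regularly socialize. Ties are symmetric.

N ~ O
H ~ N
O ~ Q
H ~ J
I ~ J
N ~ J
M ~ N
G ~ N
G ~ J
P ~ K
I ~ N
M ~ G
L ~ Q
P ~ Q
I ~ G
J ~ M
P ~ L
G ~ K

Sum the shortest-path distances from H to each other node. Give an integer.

24

Distances from H: G:2, I:2, J:1, K:3, L:4, M:2, N:1, O:2, P:4, Q:3.
Sum = 2 + 2 + 1 + 3 + 4 + 2 + 1 + 2 + 4 + 3 = 24.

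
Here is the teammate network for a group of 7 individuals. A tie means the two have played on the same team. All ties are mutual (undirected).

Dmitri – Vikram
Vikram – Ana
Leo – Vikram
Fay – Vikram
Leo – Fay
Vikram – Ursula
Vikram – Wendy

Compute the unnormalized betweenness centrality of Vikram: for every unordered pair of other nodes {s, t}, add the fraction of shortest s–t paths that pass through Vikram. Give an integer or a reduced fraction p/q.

Pairs whose geodesics pass through Vikram — Wendy–Leo: 1; Wendy–Dmitri: 1; Wendy–Ana: 1; Wendy–Ursula: 1; Wendy–Fay: 1; Leo–Dmitri: 1; Leo–Ana: 1; Leo–Ursula: 1; Dmitri–Ana: 1; Dmitri–Ursula: 1; Dmitri–Fay: 1; Ana–Ursula: 1; Ana–Fay: 1; Ursula–Fay: 1.
All other pairs contribute 0.
Summing the contributions gives betweenness(Vikram) = 14.

14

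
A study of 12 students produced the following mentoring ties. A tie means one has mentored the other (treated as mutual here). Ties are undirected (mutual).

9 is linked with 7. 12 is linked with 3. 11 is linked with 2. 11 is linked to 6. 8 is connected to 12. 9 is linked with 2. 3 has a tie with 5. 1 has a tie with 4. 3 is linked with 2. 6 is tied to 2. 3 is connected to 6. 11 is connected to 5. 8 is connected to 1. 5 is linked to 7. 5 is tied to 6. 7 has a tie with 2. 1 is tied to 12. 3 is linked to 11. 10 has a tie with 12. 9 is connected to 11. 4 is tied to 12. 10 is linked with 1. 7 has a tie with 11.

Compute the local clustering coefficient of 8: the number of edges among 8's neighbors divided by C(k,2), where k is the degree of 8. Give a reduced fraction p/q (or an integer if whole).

8's neighbors: 1 and 12 (k = 2).
Possible neighbor pairs: C(2,2) = 1. Edges among them: 1–12 → e = 1.
Clustering(8) = 1/1.

1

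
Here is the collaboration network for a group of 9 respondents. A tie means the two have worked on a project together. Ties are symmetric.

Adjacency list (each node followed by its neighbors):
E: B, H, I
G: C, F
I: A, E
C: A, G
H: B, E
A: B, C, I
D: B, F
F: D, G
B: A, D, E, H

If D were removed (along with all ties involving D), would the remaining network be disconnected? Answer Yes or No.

No

Even without D, every remaining node can still reach every other (the residual graph is connected), so D is not a cut vertex.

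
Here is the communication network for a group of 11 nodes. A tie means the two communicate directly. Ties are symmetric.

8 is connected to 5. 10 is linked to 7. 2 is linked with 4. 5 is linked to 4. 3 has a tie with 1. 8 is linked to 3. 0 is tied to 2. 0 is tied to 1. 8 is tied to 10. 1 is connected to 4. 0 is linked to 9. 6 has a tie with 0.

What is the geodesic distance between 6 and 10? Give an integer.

One shortest route is 6 – 0 – 1 – 3 – 8 – 10, which uses 5 edges, and at distance 4 from 6 we only reach {5, 8}, which does not include 10. So d(6,10) = 5.

5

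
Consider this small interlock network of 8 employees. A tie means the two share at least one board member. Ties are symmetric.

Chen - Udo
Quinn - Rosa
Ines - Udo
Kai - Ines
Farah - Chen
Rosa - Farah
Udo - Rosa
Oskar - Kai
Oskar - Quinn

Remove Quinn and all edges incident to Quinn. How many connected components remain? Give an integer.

Quinn's neighbors (Oskar and Rosa) remain reachable from one another through other ties, so the rest of the network stays in one piece.

1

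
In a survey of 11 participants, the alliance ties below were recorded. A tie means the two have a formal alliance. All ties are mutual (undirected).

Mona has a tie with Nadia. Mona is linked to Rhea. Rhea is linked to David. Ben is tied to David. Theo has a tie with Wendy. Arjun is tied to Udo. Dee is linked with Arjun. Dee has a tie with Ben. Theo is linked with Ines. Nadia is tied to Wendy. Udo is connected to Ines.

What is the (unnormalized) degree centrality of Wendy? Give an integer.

2

Wendy is directly tied to Nadia and Theo. That is 2 neighbors, so the degree of Wendy is 2.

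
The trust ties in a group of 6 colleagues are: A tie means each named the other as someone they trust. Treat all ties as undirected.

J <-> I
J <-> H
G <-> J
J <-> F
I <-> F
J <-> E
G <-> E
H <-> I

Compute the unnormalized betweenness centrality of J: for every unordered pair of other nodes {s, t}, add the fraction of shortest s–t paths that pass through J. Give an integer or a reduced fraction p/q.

Pairs whose geodesics pass through J — F–H: 1/2; F–E: 1; F–G: 1; I–E: 1; I–G: 1; H–E: 1; H–G: 1.
All other pairs contribute 0.
Summing the contributions gives betweenness(J) = 13/2.

13/2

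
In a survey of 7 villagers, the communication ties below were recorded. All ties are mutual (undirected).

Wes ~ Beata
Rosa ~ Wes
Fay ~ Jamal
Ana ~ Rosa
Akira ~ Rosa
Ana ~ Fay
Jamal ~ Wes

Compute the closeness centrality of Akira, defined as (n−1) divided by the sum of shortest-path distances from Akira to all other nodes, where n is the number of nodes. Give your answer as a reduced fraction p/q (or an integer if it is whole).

Distances from Akira: Ana:2, Beata:3, Fay:3, Jamal:3, Rosa:1, Wes:2. Sum = 14.
n = 7, so closeness = 6/14 = 3/7.

3/7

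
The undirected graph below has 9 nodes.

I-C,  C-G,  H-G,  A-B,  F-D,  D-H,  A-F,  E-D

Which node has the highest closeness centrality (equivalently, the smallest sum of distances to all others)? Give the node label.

Farness (sum of distances to all others) for each node — A:25, B:32, C:26, D:17, E:24, F:20, G:21, H:18, I:33.
The smallest farness is 17, for D, so D has the highest closeness.

D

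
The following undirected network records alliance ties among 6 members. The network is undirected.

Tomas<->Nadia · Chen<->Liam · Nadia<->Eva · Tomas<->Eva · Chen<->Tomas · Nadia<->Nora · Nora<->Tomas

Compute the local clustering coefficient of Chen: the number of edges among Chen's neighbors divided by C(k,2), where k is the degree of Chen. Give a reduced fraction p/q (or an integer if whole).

Chen's neighbors: Liam and Tomas (k = 2).
Possible neighbor pairs: C(2,2) = 1. Edges among them: none → e = 0.
Clustering(Chen) = 0/1.

0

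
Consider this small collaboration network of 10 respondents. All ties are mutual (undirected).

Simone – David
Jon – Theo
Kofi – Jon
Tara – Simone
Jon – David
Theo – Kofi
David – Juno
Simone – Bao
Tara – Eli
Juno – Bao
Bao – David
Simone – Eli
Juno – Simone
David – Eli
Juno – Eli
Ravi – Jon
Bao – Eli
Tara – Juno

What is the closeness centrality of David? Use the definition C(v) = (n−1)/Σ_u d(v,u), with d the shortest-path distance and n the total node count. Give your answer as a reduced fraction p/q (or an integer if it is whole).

Distances from David: Bao:1, Eli:1, Jon:1, Juno:1, Kofi:2, Ravi:2, Simone:1, Tara:2, Theo:2. Sum = 13.
n = 10, so closeness = 9/13.

9/13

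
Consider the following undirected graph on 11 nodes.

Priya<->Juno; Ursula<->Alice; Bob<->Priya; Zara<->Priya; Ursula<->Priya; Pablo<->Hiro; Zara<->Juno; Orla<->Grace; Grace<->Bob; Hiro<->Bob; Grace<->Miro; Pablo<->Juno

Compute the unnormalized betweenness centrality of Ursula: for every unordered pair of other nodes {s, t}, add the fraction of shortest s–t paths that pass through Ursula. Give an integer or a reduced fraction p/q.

9

Pairs whose geodesics pass through Ursula — Hiro–Alice: 1; Priya–Alice: 1; Zara–Alice: 1; Orla–Alice: 1; Pablo–Alice: 1; Alice–Grace: 1; Alice–Juno: 1; Alice–Bob: 1; Alice–Miro: 1.
All other pairs contribute 0.
Summing the contributions gives betweenness(Ursula) = 9.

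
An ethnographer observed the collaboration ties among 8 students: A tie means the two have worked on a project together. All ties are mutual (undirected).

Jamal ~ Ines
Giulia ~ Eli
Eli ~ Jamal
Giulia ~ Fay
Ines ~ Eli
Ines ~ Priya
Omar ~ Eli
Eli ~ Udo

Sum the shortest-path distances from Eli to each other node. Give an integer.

9

Distances from Eli: Fay:2, Giulia:1, Ines:1, Jamal:1, Omar:1, Priya:2, Udo:1.
Sum = 2 + 1 + 1 + 1 + 1 + 2 + 1 = 9.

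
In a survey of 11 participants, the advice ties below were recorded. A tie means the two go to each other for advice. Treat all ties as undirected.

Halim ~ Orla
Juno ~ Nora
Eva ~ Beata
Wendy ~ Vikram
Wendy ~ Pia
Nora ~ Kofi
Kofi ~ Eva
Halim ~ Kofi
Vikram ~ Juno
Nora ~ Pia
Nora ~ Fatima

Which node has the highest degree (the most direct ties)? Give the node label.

Nora

Degrees — Beata:1, Eva:2, Fatima:1, Halim:2, Juno:2, Kofi:3, Nora:4, Orla:1, Pia:2, Vikram:2, Wendy:2.
The maximum is 4, attained only by Nora.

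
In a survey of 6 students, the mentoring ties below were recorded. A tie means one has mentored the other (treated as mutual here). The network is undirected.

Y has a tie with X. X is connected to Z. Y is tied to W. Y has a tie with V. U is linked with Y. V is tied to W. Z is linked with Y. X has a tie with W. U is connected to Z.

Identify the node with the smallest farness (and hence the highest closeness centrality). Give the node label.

Y

Farness (sum of distances to all others) for each node — U:8, V:8, W:7, X:7, Y:5, Z:7.
The smallest farness is 5, for Y, so Y has the highest closeness.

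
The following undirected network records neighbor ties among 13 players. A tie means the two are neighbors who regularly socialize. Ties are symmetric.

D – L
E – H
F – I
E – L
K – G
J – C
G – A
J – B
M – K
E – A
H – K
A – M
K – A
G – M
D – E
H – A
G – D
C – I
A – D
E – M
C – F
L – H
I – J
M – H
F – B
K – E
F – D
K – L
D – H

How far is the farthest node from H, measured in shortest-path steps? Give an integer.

4

Distances from H: A:1, B:3, C:3, D:1, E:1, F:2, G:2, I:3, J:4, K:1, L:1, M:1.
The largest is 4 (to J), so the eccentricity of H is 4.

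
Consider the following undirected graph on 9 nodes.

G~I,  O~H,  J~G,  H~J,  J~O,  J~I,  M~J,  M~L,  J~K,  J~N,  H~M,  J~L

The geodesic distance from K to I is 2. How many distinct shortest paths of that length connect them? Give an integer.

The shortest distance is 2, and the only length-2 path is K–J–I. So there is exactly 1 shortest path.

1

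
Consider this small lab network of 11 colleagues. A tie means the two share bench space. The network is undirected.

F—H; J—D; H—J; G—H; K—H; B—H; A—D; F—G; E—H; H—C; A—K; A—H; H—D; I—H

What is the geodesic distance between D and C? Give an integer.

2

One shortest route is D – H – C, which uses 2 edges, and D and C are not directly tied, so nothing shorter exists. So d(D,C) = 2.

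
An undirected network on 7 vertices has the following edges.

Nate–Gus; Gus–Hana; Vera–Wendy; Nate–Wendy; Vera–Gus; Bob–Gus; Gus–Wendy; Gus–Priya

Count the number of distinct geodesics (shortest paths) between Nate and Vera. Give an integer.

The shortest distance is 2. The length-2 paths are: Nate–Gus–Vera; Nate–Wendy–Vera.
That gives 2 distinct shortest paths.

2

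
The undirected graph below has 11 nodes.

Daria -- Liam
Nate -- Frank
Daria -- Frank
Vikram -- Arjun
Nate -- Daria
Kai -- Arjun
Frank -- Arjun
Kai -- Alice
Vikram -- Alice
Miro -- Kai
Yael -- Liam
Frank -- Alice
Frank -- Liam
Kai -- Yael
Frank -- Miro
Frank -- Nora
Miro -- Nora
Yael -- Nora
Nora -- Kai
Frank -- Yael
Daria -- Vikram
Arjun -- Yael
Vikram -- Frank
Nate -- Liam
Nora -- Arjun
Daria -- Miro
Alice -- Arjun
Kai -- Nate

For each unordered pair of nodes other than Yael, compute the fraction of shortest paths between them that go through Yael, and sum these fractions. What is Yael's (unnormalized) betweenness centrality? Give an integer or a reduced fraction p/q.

5/3

Pairs whose geodesics pass through Yael — Frank–Kai: 1/6; Kai–Liam: 1/2; Arjun–Liam: 1/2; Nora–Liam: 1/2.
All other pairs contribute 0.
Summing the contributions gives betweenness(Yael) = 5/3.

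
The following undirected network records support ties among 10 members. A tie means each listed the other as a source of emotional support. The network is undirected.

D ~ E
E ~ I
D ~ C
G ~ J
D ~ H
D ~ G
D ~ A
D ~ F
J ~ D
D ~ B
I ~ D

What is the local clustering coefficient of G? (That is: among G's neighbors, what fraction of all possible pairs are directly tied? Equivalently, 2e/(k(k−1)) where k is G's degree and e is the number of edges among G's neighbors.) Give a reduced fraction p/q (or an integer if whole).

1

G's neighbors: D and J (k = 2).
Possible neighbor pairs: C(2,2) = 1. Edges among them: D–J → e = 1.
Clustering(G) = 1/1.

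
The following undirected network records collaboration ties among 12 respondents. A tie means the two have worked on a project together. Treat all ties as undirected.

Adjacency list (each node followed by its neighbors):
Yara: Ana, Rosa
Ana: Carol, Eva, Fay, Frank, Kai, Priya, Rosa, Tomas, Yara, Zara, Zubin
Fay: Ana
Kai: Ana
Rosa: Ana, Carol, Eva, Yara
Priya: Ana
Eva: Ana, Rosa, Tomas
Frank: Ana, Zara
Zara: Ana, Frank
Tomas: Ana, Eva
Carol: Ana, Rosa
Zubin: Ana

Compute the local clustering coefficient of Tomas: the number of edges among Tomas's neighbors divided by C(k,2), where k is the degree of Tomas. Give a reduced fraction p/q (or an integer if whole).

1

Tomas's neighbors: Ana and Eva (k = 2).
Possible neighbor pairs: C(2,2) = 1. Edges among them: Ana–Eva → e = 1.
Clustering(Tomas) = 1/1.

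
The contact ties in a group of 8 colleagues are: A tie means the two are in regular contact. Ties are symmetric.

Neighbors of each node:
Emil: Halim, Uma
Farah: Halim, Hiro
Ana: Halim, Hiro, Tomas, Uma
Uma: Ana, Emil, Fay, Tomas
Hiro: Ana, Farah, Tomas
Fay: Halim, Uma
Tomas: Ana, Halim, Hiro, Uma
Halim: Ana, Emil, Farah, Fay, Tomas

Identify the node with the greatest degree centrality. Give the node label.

Degrees — Ana:4, Emil:2, Farah:2, Fay:2, Halim:5, Hiro:3, Tomas:4, Uma:4.
The maximum is 5, attained only by Halim.

Halim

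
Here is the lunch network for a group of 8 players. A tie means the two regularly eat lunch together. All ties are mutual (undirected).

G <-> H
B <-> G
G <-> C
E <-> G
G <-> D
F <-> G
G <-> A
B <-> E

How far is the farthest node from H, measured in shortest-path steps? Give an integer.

Distances from H: A:2, B:2, C:2, D:2, E:2, F:2, G:1.
The largest is 2 (to E, D, B, F, A, and C), so the eccentricity of H is 2.

2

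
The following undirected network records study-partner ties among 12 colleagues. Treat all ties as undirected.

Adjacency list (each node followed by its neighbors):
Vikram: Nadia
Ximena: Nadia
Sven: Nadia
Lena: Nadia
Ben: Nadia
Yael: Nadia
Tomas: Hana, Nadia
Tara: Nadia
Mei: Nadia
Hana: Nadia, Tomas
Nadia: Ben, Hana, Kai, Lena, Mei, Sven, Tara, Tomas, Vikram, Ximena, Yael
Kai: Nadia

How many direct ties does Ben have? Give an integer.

1

Ben is directly tied to Nadia. That is 1 neighbor, so the degree of Ben is 1.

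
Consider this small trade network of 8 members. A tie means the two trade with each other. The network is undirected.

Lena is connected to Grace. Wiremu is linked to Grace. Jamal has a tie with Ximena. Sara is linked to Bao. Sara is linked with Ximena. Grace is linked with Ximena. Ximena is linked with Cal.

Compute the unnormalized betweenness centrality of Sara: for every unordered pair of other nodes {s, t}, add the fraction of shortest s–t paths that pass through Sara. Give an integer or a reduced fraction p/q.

6

Pairs whose geodesics pass through Sara — Ximena–Bao: 1; Grace–Bao: 1; Wiremu–Bao: 1; Cal–Bao: 1; Bao–Jamal: 1; Bao–Lena: 1.
All other pairs contribute 0.
Summing the contributions gives betweenness(Sara) = 6.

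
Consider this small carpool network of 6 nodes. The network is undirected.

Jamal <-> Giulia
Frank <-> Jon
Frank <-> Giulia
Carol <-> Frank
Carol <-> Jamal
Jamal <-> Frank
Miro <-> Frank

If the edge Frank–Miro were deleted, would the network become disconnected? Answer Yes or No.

Yes

Without the Frank–Miro edge there is no alternate route between Frank and Miro, so the network disconnects. It is a bridge.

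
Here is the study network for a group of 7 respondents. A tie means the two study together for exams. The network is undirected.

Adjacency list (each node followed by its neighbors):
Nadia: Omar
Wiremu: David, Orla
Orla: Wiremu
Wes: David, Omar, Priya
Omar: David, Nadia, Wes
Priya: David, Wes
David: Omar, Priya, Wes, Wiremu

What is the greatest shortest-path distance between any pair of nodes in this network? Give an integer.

4

Eccentricity of each node (its greatest distance to any other): David:2, Nadia:4, Omar:3, Orla:4, Priya:3, Wes:3, Wiremu:3.
The maximum eccentricity is 4, realized for instance by the pair Nadia–Orla via Nadia – Omar – David – Wiremu – Orla. So the diameter is 4.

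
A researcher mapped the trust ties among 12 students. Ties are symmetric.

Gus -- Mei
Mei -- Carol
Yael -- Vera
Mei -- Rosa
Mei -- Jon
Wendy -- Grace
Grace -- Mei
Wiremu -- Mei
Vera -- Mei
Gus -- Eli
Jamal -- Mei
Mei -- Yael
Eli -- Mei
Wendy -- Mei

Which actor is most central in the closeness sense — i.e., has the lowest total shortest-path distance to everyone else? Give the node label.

Mei

Farness (sum of distances to all others) for each node — Carol:21, Eli:20, Grace:20, Gus:20, Jamal:21, Jon:21, Mei:11, Rosa:21, Vera:20, Wendy:20, Wiremu:21, Yael:20.
The smallest farness is 11, for Mei, so Mei has the highest closeness.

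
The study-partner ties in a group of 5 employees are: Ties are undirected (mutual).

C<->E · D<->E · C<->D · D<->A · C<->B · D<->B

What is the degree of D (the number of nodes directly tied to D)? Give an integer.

4

D is directly tied to A, B, C, and E. That is 4 neighbors, so the degree of D is 4.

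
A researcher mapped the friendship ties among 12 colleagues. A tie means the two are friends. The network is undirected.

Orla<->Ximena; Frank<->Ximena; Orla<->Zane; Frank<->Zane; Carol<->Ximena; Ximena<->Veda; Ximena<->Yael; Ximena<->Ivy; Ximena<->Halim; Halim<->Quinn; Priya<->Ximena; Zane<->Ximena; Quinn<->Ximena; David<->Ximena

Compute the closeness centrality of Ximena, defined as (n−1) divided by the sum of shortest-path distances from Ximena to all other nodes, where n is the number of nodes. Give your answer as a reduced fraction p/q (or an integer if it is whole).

1

Distances from Ximena: Carol:1, David:1, Frank:1, Halim:1, Ivy:1, Orla:1, Priya:1, Quinn:1, Veda:1, Yael:1, Zane:1. Sum = 11.
n = 12, so closeness = 11/11 = 1.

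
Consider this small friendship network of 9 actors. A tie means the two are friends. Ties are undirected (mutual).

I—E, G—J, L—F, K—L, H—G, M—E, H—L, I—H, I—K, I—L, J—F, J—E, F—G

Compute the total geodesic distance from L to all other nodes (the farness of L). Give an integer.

Distances from L: E:2, F:1, G:2, H:1, I:1, J:2, K:1, M:3.
Sum = 2 + 1 + 2 + 1 + 1 + 2 + 1 + 3 = 13.

13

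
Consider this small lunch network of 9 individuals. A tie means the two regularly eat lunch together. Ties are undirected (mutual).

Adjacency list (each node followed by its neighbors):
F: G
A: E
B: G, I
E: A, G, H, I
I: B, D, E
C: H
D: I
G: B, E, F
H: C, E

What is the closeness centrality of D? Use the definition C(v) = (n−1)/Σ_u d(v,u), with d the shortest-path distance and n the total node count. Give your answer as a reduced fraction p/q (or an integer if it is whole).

4/11

Distances from D: A:3, B:2, C:4, E:2, F:4, G:3, H:3, I:1. Sum = 22.
n = 9, so closeness = 8/22 = 4/11.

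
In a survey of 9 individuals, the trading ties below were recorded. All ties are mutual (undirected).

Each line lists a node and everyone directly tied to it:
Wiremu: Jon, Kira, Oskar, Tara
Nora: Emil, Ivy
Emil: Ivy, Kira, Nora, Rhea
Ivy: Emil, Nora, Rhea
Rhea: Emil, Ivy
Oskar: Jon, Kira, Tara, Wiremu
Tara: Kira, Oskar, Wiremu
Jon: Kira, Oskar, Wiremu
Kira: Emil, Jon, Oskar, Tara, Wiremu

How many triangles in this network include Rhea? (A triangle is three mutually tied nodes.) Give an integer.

Rhea's neighbors: Emil and Ivy.
Neighbor pairs that are themselves tied: Rhea–Emil–Ivy. Each forms one triangle with Rhea, for 1 in total.

1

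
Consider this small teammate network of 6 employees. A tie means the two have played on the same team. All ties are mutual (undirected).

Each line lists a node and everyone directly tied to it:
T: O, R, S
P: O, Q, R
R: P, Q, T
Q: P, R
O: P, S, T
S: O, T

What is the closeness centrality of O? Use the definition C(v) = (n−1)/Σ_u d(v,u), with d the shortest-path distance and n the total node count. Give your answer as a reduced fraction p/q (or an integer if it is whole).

Distances from O: P:1, Q:2, R:2, S:1, T:1. Sum = 7.
n = 6, so closeness = 5/7.

5/7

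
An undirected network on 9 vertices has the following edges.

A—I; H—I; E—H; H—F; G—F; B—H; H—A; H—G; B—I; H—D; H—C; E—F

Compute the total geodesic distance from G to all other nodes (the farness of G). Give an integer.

Distances from G: A:2, B:2, C:2, D:2, E:2, F:1, H:1, I:2.
Sum = 2 + 2 + 2 + 2 + 2 + 1 + 1 + 2 = 14.

14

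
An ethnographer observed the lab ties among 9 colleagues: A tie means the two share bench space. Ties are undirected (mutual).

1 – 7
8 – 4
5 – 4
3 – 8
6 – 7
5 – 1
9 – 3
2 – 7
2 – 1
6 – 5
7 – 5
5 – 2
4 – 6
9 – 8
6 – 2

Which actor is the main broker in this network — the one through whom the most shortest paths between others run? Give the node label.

Unnormalized betweenness of each node: 1:0, 2:1/3, 3:0, 4:15, 5:25/3, 6:4, 7:1/3, 8:12, 9:0.
4 has the largest value, 15, making it the main broker — the node through which the most shortest paths run.

4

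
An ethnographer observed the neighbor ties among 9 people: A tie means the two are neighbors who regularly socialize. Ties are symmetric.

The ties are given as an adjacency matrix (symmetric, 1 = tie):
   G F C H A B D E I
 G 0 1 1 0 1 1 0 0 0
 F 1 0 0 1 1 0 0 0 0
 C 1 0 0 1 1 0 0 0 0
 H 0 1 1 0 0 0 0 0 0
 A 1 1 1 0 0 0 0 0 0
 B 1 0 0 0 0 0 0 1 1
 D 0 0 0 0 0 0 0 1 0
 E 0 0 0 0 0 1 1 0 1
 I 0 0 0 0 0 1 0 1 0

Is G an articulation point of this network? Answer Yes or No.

Removing G leaves {A, C, F, and H} with no path to {B, D, E, and I}, so the network splits into 2 components. G is a cut vertex.

Yes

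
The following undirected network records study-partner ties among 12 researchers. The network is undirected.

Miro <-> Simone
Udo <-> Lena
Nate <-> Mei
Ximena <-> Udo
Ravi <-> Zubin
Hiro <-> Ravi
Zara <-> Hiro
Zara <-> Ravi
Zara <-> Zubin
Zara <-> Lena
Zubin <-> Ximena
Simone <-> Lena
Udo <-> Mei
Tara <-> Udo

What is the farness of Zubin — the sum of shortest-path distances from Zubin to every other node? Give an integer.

26

Distances from Zubin: Hiro:2, Lena:2, Mei:3, Miro:4, Nate:4, Ravi:1, Simone:3, Tara:3, Udo:2, Ximena:1, Zara:1.
Sum = 2 + 2 + 3 + 4 + 4 + 1 + 3 + 3 + 2 + 1 + 1 = 26.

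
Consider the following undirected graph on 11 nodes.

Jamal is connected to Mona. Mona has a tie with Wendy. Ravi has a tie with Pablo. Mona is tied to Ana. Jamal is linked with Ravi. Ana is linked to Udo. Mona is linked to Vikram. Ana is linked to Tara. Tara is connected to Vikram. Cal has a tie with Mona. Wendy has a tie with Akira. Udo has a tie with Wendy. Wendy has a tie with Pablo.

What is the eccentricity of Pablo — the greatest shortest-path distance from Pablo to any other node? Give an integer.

4

Distances from Pablo: Akira:2, Ana:3, Cal:3, Jamal:2, Mona:2, Ravi:1, Tara:4, Udo:2, Vikram:3, Wendy:1.
The largest is 4 (to Tara), so the eccentricity of Pablo is 4.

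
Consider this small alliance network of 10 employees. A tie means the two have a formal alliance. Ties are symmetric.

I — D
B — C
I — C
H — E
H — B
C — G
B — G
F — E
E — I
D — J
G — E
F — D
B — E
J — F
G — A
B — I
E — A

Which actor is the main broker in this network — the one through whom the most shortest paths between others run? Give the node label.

E

Unnormalized betweenness of each node: A:0, B:7/2, C:7/12, D:13/4, E:59/4, F:73/12, G:25/12, H:0, I:27/4, J:0.
E has the largest value, 59/4, making it the main broker — the node through which the most shortest paths run.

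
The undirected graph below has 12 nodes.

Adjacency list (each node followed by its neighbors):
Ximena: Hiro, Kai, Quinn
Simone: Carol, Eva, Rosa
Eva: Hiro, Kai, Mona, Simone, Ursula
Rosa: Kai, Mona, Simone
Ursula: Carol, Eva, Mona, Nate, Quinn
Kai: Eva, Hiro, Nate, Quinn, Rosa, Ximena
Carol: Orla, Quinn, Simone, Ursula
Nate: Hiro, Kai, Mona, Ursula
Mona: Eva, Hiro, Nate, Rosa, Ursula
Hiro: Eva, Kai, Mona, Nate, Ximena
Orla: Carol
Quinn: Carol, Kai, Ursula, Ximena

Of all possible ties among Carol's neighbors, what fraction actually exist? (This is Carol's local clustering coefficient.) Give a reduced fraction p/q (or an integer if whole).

1/6

Carol's neighbors: Orla, Quinn, Simone, and Ursula (k = 4).
Possible neighbor pairs: C(4,2) = 6. Edges among them: Quinn–Ursula → e = 1.
Clustering(Carol) = 1/6.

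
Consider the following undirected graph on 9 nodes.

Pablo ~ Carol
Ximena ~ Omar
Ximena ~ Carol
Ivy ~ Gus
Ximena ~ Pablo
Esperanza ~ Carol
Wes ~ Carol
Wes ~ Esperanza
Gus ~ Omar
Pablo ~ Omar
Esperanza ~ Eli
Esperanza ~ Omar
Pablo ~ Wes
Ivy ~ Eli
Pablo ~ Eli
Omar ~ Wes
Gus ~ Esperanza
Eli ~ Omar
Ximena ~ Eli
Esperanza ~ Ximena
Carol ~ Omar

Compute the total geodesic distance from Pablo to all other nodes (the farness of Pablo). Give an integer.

Distances from Pablo: Carol:1, Eli:1, Esperanza:2, Gus:2, Ivy:2, Omar:1, Wes:1, Ximena:1.
Sum = 1 + 1 + 2 + 2 + 2 + 1 + 1 + 1 = 11.

11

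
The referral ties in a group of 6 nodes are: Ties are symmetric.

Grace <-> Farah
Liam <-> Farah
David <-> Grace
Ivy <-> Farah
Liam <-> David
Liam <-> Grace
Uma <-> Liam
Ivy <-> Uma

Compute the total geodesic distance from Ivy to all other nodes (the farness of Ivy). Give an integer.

Distances from Ivy: David:3, Farah:1, Grace:2, Liam:2, Uma:1.
Sum = 3 + 1 + 2 + 2 + 1 = 9.

9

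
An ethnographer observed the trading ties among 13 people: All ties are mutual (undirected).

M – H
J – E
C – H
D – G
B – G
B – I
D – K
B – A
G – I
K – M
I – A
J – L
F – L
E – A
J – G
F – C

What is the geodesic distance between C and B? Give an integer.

One shortest route is C – F – L – J – G – B, which uses 5 edges, and at distance 4 from C we only reach {D, E, G}, which does not include B. So d(C,B) = 5.

5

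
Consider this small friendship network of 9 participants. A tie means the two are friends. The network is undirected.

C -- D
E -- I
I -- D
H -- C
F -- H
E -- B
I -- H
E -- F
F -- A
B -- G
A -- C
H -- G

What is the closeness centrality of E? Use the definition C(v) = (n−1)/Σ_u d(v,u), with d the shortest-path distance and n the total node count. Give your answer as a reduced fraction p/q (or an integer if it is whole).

Distances from E: A:2, B:1, C:3, D:2, F:1, G:2, H:2, I:1. Sum = 14.
n = 9, so closeness = 8/14 = 4/7.

4/7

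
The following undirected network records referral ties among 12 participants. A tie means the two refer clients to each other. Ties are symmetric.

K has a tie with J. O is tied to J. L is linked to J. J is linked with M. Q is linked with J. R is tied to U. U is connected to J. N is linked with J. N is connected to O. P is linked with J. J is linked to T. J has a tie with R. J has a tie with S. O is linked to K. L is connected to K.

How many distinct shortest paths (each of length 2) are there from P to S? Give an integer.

1

The shortest distance is 2, and the only length-2 path is P–J–S. So there is exactly 1 shortest path.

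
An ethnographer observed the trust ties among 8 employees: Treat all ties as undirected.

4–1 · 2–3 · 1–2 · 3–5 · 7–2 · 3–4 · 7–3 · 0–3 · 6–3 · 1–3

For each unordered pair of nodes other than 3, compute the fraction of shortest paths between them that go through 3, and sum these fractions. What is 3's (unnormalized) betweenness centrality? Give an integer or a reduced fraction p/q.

Pairs whose geodesics pass through 3 — 4–0: 1; 4–6: 1; 4–7: 1; 4–5: 1; 4–2: 1/2; 0–6: 1; 0–7: 1; 0–1: 1; 0–5: 1; 0–2: 1; 6–7: 1; 6–1: 1; 6–5: 1; 6–2: 1 … (+4 more pairs).
All other pairs contribute 0.
Summing the contributions gives betweenness(3) = 17.

17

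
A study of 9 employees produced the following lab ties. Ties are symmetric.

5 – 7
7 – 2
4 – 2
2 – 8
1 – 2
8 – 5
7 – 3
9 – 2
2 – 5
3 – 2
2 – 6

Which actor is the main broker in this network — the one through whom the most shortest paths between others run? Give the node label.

Unnormalized betweenness of each node: 1:0, 2:24, 3:0, 4:0, 5:1/2, 6:0, 7:1/2, 8:0, 9:0.
2 has the largest value, 24, making it the main broker — the node through which the most shortest paths run.

2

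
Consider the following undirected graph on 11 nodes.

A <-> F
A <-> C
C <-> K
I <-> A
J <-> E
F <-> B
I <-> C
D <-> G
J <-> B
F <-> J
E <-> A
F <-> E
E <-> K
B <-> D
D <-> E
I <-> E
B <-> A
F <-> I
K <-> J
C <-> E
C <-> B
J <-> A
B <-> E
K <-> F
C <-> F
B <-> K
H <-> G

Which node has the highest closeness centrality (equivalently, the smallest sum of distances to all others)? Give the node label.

E

Farness (sum of distances to all others) for each node — A:17, B:14, C:17, D:17, E:13, F:16, G:24, H:33, I:19, J:18, K:18.
The smallest farness is 13, for E, so E has the highest closeness.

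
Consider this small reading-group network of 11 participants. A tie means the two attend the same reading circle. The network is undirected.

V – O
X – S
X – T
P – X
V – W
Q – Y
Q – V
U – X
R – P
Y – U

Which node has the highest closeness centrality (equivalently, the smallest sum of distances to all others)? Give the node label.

U

Farness (sum of distances to all others) for each node — O:42, P:32, Q:28, R:41, S:34, T:34, U:24, V:33, W:42, X:25, Y:25.
The smallest farness is 24, for U, so U has the highest closeness.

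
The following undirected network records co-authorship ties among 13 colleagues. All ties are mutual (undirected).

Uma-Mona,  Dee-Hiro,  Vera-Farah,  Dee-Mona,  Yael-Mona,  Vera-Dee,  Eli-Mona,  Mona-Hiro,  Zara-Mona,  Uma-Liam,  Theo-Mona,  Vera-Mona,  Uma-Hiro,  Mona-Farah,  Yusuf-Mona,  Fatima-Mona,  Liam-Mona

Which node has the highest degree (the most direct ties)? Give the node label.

Degrees — Dee:3, Eli:1, Farah:2, Fatima:1, Hiro:3, Liam:2, Mona:12, Theo:1, Uma:3, Vera:3, Yael:1, Yusuf:1, Zara:1.
The maximum is 12, attained only by Mona.

Mona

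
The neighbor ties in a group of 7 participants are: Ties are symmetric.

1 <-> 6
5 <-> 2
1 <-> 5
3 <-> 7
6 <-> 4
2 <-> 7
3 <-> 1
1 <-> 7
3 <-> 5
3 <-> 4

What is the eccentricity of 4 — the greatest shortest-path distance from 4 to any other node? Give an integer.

3

Distances from 4: 1:2, 2:3, 3:1, 5:2, 6:1, 7:2.
The largest is 3 (to 2), so the eccentricity of 4 is 3.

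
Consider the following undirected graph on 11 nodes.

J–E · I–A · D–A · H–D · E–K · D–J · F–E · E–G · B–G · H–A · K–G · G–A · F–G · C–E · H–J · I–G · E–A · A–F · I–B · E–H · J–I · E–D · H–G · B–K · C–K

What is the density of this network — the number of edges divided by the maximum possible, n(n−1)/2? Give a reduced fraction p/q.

There are 25 edges and 11 nodes, so the maximum possible is C(11,2) = 55.
Density = 25/55 = 5/11.

5/11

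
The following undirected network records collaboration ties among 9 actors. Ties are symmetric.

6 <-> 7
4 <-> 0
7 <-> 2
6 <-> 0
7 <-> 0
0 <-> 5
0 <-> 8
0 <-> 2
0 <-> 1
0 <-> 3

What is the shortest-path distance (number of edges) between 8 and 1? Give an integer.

One shortest route is 8 – 0 – 1, which uses 2 edges, and 8 and 1 are not directly tied, so nothing shorter exists. So d(8,1) = 2.

2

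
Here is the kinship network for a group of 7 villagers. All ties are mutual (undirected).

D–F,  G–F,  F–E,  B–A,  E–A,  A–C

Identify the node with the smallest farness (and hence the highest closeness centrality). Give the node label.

Farness (sum of distances to all others) for each node — A:11, B:16, C:16, D:16, E:10, F:11, G:16.
The smallest farness is 10, for E, so E has the highest closeness.

E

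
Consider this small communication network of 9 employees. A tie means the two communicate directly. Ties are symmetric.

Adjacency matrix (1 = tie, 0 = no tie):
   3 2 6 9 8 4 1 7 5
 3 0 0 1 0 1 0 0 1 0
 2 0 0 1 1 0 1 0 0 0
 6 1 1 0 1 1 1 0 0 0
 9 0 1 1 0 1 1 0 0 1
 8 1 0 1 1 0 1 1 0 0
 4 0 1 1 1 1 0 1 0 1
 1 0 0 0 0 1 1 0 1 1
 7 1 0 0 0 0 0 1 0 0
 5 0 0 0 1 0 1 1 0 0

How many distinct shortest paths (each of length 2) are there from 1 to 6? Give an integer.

2

The shortest distance is 2. The length-2 paths are: 1–8–6; 1–4–6.
That gives 2 distinct shortest paths.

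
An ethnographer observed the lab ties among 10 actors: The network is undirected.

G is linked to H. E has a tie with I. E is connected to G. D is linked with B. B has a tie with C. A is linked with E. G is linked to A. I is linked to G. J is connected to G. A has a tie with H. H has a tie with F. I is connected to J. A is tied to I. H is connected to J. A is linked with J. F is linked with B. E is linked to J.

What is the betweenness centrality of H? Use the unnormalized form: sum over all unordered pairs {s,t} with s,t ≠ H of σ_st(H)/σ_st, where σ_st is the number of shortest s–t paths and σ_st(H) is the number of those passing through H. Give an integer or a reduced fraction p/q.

20

Pairs whose geodesics pass through H — I–C: 3/3; I–D: 3/3; I–F: 3/3; I–B: 3/3; E–C: 3/3; E–D: 3/3; E–F: 3/3; E–B: 3/3; A–C: 1; A–D: 1; A–F: 1; A–B: 1; G–C: 1; G–D: 1 … (+6 more pairs).
All other pairs contribute 0.
Summing the contributions gives betweenness(H) = 20.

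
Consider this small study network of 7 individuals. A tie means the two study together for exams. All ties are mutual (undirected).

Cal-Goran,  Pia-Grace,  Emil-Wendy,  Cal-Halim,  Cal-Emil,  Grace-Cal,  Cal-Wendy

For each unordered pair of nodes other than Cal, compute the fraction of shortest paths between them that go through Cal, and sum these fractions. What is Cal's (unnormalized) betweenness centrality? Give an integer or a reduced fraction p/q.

13

Pairs whose geodesics pass through Cal — Halim–Wendy: 1; Halim–Pia: 1; Halim–Grace: 1; Halim–Emil: 1; Halim–Goran: 1; Wendy–Pia: 1; Wendy–Grace: 1; Wendy–Goran: 1; Pia–Emil: 1; Pia–Goran: 1; Grace–Emil: 1; Grace–Goran: 1; Emil–Goran: 1.
All other pairs contribute 0.
Summing the contributions gives betweenness(Cal) = 13.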